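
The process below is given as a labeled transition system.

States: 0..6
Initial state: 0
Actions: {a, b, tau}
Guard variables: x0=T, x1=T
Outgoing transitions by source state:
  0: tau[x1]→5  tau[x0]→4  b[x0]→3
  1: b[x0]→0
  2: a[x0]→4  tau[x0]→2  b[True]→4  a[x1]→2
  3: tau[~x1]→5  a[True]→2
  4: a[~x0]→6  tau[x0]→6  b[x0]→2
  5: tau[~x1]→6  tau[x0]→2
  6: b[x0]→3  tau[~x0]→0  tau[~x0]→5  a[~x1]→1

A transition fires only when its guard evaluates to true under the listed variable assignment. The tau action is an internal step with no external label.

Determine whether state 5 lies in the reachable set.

Answer: REACHABLE

Trace:
After dropping false guards: 13 live edges.
L0 = {0}
L1 = {3,4,5}  total {0,3,4,5}
L2 = {2,6}  total {0,2,3,4,5,6}
R = {0,2,3,4,5,6}
witness 5: tau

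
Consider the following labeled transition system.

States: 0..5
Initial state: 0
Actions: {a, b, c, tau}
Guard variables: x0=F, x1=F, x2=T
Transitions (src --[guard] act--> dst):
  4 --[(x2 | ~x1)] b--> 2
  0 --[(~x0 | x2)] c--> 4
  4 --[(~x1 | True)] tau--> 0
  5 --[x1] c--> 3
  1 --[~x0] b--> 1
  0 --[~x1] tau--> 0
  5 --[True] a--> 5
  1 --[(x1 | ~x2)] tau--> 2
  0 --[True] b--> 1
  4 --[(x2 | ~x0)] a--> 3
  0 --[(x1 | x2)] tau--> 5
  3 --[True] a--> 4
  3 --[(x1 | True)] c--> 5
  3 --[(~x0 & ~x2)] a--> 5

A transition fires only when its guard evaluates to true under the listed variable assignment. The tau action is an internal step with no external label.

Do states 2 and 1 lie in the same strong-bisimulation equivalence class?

Answer: NOT BISIMILAR

Working:
Compute ~ classes (split until stable):
  round 0: {{0,1,2,3,4,5}}
  round 1: {{0},{1},{2},{3},{4},{5}}
stable after 2 split(s): 6 block(s)
class of 2: {2}; class of 1: {1}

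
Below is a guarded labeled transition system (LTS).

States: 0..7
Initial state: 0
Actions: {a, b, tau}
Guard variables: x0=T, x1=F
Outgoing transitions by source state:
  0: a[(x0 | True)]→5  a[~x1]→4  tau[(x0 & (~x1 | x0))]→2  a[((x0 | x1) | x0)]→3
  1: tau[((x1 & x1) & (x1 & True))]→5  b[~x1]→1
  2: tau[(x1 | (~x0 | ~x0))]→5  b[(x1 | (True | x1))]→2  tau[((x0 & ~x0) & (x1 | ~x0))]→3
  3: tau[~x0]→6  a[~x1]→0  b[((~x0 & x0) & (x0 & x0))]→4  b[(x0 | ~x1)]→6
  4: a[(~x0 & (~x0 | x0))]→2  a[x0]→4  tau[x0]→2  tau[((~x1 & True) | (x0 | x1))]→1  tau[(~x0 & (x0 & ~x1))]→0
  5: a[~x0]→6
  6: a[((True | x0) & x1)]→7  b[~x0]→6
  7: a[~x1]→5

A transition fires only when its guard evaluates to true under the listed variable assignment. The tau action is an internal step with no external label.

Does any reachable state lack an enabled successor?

Answer: DEADLOCK at state 5

Working:
Reachable = {0,1,2,3,4,5,6}
  0: a→3  a→4  a→5  tau→2  [4 out]
  1: b→1  [1 out]
  2: b→2  [1 out]
  3: a→0  b→6  [2 out]
  4: a→4  tau→1  tau→2  [3 out]
  5: ∅  [no exit]
  6: ∅  [no exit]
trace reaching 5: a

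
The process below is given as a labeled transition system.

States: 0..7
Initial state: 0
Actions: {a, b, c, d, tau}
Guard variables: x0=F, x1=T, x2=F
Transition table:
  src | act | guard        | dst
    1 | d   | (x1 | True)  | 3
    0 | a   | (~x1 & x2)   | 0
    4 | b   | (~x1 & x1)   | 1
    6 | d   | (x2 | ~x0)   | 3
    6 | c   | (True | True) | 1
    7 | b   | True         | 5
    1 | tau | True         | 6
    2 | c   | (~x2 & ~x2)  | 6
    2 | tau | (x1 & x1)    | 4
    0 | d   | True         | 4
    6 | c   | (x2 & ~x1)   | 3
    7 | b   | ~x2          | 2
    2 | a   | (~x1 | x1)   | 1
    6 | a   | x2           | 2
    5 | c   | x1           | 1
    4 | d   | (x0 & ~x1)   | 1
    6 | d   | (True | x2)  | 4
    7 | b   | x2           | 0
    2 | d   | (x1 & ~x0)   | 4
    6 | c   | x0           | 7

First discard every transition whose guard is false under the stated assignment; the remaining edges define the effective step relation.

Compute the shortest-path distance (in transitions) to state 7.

Breadth-first toward 7:
  L0 = {0}
  L1 = {4}
7 never appears.

Answer: UNREACHABLE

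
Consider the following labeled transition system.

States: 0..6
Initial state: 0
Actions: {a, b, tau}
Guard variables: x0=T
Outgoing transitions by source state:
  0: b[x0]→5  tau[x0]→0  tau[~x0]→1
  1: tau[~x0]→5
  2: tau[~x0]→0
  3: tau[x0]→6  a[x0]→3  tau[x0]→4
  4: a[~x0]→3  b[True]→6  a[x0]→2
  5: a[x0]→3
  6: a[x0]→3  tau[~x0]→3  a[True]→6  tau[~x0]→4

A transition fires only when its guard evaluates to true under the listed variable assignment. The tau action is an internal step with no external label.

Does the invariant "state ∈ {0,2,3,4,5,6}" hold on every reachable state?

Answer: INVARIANT HOLDS

Analysis:
Inv-set: {0,2,3,4,5,6}
R = {0,2,3,4,5,6}
  0: safe
  2: safe
  3: safe
  4: safe
  5: safe
  6: safe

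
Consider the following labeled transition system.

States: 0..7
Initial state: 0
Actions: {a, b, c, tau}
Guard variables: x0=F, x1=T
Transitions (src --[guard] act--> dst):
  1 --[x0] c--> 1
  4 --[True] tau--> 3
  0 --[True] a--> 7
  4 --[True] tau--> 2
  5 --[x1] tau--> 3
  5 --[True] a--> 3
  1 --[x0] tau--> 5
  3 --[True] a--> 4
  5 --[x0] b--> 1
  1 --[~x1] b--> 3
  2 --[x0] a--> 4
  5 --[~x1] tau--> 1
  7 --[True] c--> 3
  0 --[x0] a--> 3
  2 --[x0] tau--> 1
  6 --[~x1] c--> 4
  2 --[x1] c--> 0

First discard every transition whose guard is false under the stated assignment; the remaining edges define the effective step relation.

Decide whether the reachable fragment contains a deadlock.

Reach set: {0,2,3,4,7}
  0: a→7  [1 exit(s)]
  2: c→0  [1 exit(s)]
  3: a→4  [1 exit(s)]
  4: tau→2  tau→3  [2 exit(s)]
  7: c→3  [1 exit(s)]

Answer: DEADLOCK-FREE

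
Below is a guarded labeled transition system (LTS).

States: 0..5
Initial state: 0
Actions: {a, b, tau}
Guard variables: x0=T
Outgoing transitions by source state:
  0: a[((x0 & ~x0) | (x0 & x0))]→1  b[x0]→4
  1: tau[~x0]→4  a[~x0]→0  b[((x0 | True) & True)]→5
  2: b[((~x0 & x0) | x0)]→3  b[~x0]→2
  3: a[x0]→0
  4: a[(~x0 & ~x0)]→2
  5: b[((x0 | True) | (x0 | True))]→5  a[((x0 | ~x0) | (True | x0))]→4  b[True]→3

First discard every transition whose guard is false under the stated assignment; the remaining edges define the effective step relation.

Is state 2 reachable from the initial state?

Answer: UNREACHABLE

Working:
After dropping false guards: 8 live edges.
depth 0: {0}
depth 1: {1,4}  now seen {0,1,4}
depth 2: {5}  now seen {0,1,4,5}
depth 3: {3}  now seen {0,1,3,4,5}
R = {0,1,3,4,5}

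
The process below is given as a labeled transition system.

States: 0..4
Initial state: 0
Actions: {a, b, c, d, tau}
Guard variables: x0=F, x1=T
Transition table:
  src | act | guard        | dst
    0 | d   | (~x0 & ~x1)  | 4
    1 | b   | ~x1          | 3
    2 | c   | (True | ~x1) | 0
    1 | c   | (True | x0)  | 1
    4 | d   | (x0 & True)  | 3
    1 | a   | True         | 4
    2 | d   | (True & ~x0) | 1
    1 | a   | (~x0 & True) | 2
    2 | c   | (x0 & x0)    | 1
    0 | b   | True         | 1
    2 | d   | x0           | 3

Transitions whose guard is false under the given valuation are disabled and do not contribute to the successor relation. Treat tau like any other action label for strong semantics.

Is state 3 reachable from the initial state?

Answer: UNREACHABLE

Trace:
6 transition(s) survive guard evaluation.
L0 = {0}
L1 = {1}  total {0,1}
L2 = {2,4}  total {0,1,2,4}
Reachable = {0,1,2,4}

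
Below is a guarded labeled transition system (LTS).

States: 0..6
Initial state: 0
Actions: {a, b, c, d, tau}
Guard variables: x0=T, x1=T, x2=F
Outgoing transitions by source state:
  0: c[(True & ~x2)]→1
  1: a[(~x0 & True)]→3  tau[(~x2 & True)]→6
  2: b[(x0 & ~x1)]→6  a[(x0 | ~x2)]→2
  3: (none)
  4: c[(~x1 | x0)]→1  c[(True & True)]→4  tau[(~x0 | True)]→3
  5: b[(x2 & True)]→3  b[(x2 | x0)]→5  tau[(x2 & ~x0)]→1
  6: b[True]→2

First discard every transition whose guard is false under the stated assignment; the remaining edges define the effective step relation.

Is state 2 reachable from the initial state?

Answer: REACHABLE

Trace:
Guard filter leaves 8 enabled edge(s).
L0 = {0}
L1 = {1}  total {0,1}
L2 = {6}  total {0,1,6}
L3 = {2}  total {0,1,2,6}
Reach set: {0,1,2,6}
Path to 2: c·tau·b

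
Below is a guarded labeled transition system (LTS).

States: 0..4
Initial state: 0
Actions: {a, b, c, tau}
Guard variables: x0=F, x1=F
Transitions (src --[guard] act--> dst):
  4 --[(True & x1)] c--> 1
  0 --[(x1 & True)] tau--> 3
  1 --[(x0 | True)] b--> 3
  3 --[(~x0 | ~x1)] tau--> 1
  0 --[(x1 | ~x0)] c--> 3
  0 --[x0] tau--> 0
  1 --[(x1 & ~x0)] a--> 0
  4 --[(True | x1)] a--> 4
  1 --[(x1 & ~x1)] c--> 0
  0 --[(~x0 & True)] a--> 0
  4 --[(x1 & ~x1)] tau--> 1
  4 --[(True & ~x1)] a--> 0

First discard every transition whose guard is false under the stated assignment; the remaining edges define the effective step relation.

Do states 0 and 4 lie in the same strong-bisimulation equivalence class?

Answer: NOT BISIMILAR

Analysis:
Refine partition for ~:
  π0 = {{0,1,2,3,4}}
  π1 = {{0},{1},{2},{3},{4}}
stable after 2 split(s): 5 block(s)
class of 0: {0}; class of 4: {4}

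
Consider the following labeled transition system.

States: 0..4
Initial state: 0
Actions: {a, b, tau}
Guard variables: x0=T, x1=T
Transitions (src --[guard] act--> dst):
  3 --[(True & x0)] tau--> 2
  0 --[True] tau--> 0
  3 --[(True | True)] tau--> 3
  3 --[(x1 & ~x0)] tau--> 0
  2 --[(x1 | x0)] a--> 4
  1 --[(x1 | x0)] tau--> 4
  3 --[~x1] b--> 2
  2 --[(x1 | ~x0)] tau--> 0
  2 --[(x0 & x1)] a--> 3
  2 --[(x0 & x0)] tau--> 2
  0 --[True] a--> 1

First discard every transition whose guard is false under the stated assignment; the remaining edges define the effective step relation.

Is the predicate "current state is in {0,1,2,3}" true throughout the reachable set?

Answer: INVARIANT VIOLATED at state 4

Working:
Allowed set {0,1,2,3}
R = {0,1,4}
  0: safe
  1: safe
  4: ✗ unsafe
counterexample path to 4: a·tau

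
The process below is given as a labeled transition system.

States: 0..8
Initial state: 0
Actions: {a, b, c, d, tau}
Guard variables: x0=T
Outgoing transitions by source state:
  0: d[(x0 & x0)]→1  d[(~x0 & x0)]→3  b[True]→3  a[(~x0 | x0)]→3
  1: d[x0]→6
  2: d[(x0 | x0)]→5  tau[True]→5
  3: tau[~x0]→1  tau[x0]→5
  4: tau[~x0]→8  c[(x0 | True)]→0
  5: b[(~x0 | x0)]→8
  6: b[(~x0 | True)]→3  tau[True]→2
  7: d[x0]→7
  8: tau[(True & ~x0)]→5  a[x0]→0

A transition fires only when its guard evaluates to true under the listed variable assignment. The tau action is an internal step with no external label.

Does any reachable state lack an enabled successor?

Answer: DEADLOCK-FREE

Analysis:
Reachable = {0,1,2,3,5,6,8}
  0: a→3  b→3  d→1  [deg 3]
  1: d→6  [deg 1]
  2: d→5  tau→5  [deg 2]
  3: tau→5  [deg 1]
  5: b→8  [deg 1]
  6: b→3  tau→2  [deg 2]
  8: a→0  [deg 1]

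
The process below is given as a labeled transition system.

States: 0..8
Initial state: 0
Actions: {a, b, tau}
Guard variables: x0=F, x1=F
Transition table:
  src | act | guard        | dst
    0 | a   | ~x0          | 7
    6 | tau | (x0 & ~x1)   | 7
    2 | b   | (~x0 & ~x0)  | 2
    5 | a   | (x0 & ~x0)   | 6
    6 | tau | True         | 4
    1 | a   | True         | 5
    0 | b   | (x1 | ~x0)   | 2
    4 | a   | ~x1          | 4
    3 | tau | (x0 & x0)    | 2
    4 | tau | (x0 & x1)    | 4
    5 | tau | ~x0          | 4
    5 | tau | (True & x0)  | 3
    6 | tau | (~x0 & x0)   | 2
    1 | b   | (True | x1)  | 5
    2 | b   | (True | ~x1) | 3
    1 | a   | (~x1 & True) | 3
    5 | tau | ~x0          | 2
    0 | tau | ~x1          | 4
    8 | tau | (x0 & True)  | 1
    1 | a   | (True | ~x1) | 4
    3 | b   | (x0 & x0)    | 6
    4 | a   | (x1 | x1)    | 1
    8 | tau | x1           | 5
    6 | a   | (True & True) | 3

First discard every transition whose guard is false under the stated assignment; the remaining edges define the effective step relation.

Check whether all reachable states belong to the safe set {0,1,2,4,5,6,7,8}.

Answer: INVARIANT VIOLATED at state 3

Trace:
Inv-set: {0,1,2,4,5,6,7,8}
Reachable = {0,2,3,4,7}
  0: ok
  2: ok
  3: ✗ unsafe
  4: ok
  7: ok
witness against invariant: b·b → 3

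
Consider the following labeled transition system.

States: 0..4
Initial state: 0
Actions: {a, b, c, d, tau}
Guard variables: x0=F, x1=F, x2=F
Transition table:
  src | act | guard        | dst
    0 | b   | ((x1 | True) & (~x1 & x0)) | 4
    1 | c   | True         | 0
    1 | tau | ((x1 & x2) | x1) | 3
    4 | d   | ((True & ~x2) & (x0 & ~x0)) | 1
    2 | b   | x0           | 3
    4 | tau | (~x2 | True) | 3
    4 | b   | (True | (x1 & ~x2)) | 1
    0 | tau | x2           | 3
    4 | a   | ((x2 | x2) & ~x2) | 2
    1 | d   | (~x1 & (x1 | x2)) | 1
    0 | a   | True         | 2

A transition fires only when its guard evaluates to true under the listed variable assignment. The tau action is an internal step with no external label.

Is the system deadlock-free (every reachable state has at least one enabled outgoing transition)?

R = {0,2}
  0: a→2  [deg 1]
  2: ∅  [no exit]
trace reaching 2: a

Answer: DEADLOCK at state 2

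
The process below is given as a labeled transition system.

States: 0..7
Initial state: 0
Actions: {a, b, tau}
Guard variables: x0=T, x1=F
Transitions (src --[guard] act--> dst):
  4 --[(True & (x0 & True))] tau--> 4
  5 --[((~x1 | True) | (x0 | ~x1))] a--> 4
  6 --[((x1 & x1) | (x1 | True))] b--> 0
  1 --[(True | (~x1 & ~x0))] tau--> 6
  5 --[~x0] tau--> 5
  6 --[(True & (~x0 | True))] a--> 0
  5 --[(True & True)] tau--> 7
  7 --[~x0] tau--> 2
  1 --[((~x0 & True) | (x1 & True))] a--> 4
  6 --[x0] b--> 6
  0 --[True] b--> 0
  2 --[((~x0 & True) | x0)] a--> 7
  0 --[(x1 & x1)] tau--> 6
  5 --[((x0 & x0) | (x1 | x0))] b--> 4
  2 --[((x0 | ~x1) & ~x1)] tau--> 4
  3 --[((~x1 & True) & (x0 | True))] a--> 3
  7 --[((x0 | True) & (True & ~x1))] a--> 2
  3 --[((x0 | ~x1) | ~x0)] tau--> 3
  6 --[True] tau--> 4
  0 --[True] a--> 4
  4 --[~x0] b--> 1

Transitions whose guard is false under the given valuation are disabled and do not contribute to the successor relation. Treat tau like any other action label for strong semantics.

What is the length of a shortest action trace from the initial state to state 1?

Answer: UNREACHABLE

Analysis:
Layered search for 1:
  Layer 0: {0}
  Layer 1: {4}
1 never appears.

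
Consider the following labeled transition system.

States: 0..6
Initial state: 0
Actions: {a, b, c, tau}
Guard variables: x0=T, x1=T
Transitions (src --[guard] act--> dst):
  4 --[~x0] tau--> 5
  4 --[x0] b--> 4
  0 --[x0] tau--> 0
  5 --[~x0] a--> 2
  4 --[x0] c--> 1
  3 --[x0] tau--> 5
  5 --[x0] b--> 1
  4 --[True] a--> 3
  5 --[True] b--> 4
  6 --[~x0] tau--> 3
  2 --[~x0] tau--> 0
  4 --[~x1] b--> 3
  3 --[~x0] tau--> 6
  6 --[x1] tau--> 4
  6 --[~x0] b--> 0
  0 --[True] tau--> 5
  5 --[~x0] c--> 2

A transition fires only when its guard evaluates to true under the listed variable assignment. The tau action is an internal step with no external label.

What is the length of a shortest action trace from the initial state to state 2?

Layered search for 2:
  L0 = {0}
  L1 = {5}
  L2 = {1,4}
  L3 = {3}
2 never appears.

Answer: UNREACHABLE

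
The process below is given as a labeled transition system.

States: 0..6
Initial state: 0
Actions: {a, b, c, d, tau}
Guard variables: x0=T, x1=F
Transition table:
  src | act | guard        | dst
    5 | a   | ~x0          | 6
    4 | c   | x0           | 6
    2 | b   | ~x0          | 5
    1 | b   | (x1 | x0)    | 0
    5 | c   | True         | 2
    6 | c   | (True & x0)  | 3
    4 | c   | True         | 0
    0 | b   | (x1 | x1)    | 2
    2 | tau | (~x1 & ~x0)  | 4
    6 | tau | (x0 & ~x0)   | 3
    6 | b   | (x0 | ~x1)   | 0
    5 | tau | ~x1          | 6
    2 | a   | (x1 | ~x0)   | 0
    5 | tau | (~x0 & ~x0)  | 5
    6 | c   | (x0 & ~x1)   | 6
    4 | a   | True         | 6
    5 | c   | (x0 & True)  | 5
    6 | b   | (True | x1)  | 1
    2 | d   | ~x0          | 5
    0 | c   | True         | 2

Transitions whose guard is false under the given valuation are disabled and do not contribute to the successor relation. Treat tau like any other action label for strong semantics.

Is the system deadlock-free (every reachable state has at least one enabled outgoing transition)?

Reach set: {0,2}
  0: c→2  [1 exit(s)]
  2: ∅  [deadlock]
Path to 2: c

Answer: DEADLOCK at state 2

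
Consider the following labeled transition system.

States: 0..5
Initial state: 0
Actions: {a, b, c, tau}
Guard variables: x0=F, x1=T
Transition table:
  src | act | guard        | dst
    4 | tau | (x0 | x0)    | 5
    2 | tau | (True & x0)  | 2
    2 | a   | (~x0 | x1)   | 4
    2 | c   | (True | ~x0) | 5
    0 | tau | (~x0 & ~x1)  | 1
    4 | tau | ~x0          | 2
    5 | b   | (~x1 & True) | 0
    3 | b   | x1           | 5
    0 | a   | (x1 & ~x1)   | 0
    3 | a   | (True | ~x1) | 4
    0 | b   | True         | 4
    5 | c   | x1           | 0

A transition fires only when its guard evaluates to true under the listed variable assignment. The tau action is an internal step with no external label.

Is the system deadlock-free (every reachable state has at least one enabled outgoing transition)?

Answer: DEADLOCK-FREE

Working:
R = {0,2,4,5}
  0: b→4  [1 exit(s)]
  2: a→4  c→5  [2 exit(s)]
  4: tau→2  [1 exit(s)]
  5: c→0  [1 exit(s)]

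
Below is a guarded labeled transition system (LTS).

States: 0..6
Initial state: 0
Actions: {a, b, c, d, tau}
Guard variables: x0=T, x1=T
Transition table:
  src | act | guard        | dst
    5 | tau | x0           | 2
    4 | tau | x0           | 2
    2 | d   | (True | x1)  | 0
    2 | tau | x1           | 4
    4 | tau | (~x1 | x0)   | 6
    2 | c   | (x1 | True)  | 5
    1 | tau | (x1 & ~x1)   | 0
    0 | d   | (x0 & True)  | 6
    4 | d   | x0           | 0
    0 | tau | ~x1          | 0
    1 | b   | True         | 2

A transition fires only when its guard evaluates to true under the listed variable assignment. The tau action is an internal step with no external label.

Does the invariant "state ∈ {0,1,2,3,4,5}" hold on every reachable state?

Allowed set {0,1,2,3,4,5}
Reach set: {0,6}
  0: safe
  6: VIOLATES
reach 6 via d — violates

Answer: INVARIANT VIOLATED at state 6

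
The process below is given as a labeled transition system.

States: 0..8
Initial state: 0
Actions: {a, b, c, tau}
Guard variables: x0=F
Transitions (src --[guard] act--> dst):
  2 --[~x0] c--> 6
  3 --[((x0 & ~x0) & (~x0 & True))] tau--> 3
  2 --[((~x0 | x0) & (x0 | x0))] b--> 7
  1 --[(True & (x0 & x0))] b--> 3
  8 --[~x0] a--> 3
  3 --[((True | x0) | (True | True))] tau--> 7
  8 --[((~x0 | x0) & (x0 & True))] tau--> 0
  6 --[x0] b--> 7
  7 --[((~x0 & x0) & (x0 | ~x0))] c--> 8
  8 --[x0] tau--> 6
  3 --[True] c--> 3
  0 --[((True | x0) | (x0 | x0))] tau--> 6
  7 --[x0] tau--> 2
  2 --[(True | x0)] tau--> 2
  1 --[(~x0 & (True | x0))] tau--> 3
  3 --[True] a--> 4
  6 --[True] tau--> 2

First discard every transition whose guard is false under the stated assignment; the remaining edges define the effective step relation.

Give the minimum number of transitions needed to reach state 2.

BFS to 2:
  depth 0: {0}
  depth 1: {6}
  depth 2: {2}
2 enters at depth 2; path tau·tau

Answer: 2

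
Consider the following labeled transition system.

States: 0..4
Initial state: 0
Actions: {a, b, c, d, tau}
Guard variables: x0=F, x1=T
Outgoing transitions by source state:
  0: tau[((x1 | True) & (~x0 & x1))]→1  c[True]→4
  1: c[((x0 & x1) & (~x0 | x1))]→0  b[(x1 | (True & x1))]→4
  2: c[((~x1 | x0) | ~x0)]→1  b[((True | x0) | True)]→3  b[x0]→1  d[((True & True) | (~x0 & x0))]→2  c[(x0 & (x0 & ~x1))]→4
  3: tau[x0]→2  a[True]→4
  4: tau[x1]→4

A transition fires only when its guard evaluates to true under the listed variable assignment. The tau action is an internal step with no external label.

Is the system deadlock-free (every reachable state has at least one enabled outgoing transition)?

R = {0,1,4}
  0: c→4  tau→1  [2 out]
  1: b→4  [1 out]
  4: tau→4  [1 out]

Answer: DEADLOCK-FREE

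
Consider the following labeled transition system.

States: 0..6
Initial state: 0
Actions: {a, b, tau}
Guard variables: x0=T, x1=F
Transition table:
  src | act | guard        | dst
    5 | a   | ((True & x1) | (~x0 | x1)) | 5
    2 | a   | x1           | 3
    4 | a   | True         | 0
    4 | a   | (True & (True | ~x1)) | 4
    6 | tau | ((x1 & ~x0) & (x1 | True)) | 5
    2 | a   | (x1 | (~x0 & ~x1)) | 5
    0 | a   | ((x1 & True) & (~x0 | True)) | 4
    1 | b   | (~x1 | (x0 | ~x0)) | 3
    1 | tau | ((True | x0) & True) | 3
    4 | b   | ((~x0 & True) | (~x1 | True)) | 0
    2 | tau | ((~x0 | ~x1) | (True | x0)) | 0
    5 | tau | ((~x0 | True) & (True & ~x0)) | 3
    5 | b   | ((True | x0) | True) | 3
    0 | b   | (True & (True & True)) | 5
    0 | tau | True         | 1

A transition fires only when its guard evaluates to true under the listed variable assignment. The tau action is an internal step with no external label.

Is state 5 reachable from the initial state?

Answer: REACHABLE

Trace:
Guard filter leaves 9 enabled edge(s).
depth 0: {0}
depth 1: {1,5}  total {0,1,5}
depth 2: {3}  total {0,1,3,5}
Reach set: {0,1,3,5}
trace reaching 5: b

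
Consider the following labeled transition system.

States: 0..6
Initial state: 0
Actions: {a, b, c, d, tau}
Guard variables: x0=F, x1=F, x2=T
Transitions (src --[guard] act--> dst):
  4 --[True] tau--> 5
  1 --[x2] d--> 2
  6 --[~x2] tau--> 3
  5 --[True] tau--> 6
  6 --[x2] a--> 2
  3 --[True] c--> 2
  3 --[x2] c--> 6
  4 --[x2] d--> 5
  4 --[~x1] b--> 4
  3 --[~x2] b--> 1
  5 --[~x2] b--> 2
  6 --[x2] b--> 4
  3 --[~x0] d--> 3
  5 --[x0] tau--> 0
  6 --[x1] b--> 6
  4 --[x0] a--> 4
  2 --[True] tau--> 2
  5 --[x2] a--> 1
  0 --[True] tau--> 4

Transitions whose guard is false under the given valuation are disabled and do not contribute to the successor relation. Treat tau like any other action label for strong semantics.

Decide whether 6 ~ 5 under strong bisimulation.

Answer: NOT BISIMILAR

Trace:
Bisimulation quotient by refinement:
  P[0] = {{0,1,2,3,4,5,6}}
  P[1] = {{0,2},{1},{3},{4},{5},{6}}
  P[2] = {{0},{1},{2},{3},{4},{5},{6}}
stable after 3 split(s): 7 block(s)
class of 6: {6}; class of 5: {5}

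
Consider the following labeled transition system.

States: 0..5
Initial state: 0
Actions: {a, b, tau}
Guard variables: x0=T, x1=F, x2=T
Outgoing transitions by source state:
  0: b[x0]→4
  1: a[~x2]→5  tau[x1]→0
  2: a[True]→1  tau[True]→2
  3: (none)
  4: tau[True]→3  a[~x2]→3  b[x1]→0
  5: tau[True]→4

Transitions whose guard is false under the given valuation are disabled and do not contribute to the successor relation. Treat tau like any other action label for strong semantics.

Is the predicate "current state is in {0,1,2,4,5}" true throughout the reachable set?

Answer: INVARIANT VIOLATED at state 3

Trace:
Inv-set: {0,1,2,4,5}
Reachable = {0,3,4}
  0: ✓
  3: outside
  4: ✓
counterexample path to 3: b·tau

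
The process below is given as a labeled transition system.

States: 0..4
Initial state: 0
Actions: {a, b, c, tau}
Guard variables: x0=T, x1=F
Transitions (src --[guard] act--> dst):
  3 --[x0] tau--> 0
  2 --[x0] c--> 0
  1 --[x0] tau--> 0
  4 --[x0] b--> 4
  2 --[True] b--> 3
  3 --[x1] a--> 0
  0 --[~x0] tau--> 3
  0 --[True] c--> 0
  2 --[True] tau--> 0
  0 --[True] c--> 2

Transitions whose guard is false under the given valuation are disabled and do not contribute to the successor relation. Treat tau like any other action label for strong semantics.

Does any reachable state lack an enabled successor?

Answer: DEADLOCK-FREE

Analysis:
R = {0,2,3}
  0: c→0  c→2  [2 out]
  2: b→3  c→0  tau→0  [3 out]
  3: tau→0  [1 out]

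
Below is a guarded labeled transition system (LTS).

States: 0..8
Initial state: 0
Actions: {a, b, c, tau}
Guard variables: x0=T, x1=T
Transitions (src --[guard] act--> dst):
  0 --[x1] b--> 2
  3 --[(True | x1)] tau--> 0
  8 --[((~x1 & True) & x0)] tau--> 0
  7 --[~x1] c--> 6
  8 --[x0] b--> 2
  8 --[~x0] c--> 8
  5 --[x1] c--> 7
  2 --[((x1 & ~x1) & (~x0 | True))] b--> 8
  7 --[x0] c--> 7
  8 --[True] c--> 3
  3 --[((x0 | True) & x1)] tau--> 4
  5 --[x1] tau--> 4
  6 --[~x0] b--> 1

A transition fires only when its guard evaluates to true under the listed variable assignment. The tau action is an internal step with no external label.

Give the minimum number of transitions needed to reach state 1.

Answer: UNREACHABLE

Analysis:
BFS to 1:
  depth 0: {0}
  depth 1: {2}
1 never appears.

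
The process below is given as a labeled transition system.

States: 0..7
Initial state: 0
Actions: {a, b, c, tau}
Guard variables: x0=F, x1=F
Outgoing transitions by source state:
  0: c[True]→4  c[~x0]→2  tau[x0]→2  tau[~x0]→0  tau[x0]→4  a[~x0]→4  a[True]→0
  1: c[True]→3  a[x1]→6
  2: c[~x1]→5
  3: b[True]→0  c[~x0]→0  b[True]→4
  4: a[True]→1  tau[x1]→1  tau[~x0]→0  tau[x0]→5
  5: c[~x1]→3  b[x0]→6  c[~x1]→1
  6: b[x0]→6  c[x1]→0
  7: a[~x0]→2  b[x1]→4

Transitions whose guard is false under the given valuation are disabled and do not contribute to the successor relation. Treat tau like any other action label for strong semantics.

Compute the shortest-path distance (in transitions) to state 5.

Answer: 2

Working:
Layered search for 5:
  Layer 0: {0}
  Layer 1: {2,4}
  Layer 2: {1,5}
depth(5)=2, e.g. c·c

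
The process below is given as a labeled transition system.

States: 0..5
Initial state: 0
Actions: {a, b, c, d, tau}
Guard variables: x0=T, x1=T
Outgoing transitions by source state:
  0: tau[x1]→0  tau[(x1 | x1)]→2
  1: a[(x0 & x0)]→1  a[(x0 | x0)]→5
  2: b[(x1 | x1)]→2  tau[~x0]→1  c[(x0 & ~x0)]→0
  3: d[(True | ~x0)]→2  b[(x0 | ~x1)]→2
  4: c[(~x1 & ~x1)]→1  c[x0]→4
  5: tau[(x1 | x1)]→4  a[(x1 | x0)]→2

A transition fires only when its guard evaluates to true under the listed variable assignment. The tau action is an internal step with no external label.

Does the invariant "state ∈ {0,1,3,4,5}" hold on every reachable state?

Answer: INVARIANT VIOLATED at state 2

Trace:
Allowed set {0,1,3,4,5}
Reachable = {0,2}
  0: ✓
  2: VIOLATES
witness against invariant: tau → 2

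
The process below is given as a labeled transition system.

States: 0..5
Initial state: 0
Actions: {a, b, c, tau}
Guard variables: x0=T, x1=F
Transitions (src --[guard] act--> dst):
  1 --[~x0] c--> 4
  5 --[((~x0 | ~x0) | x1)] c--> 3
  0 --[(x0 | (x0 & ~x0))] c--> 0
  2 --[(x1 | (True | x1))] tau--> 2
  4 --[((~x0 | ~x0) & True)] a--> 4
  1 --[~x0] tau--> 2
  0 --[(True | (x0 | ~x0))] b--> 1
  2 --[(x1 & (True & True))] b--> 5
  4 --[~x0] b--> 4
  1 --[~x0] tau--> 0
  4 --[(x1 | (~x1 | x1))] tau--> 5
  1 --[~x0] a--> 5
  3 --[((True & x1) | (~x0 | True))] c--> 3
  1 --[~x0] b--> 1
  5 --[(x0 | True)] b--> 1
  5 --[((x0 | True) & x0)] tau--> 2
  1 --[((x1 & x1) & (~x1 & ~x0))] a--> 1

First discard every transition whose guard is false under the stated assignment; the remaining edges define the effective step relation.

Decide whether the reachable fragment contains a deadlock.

Answer: DEADLOCK at state 1

Trace:
R = {0,1}
  0: b→1  c→0  [2 exit(s)]
  1: ∅  [STUCK]
witness 1: b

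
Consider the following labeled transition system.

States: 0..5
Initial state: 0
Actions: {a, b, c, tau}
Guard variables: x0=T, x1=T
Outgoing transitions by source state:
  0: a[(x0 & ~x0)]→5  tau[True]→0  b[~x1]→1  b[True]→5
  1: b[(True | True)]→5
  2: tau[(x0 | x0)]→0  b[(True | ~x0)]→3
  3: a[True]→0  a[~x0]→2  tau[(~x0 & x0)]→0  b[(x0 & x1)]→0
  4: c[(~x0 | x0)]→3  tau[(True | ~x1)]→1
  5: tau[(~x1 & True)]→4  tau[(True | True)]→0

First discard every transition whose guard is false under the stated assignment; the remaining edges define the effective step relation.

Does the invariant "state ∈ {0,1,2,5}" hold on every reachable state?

Answer: INVARIANT HOLDS

Analysis:
Inv-set: {0,1,2,5}
Reach set: {0,5}
  0: ✓
  5: ✓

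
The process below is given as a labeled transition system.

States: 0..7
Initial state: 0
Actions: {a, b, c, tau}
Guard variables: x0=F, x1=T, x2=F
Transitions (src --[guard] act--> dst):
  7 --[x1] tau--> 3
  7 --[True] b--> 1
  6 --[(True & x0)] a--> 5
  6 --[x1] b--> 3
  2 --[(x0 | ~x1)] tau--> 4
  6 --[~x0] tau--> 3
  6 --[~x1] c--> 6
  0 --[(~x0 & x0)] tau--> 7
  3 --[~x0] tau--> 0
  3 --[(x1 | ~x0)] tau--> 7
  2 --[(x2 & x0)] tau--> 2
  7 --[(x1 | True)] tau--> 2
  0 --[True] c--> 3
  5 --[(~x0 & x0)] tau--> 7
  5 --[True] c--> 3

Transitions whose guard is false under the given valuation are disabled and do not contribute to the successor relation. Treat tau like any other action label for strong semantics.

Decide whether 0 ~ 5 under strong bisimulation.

Answer: BISIMILAR

Working:
Refine partition for ~:
  π0 = {{0,1,2,3,4,5,6,7}}
  π1 = {{0,5},{1,2,4},{3},{6,7}}
  π2 = {{0,5},{1,2,4},{3},{6},{7}}
5 equivalence class(es) (converged in 3)
[0]={0,5}  [5]={0,5}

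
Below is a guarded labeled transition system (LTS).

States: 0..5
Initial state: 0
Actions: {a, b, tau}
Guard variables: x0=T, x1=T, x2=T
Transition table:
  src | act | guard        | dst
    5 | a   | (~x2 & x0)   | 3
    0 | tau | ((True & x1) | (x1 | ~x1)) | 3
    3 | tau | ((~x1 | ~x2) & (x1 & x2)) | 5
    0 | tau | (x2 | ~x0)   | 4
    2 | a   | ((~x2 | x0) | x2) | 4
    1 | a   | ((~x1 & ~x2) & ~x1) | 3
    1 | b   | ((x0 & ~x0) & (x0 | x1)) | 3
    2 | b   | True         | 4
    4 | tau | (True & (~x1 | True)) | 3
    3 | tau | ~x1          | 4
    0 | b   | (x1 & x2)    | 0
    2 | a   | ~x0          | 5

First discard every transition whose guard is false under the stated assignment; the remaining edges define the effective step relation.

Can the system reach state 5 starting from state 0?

After dropping false guards: 6 live edges.
depth 0: {0}
depth 1: {3,4}  cumulative {0,3,4}
R = {0,3,4}

Answer: UNREACHABLE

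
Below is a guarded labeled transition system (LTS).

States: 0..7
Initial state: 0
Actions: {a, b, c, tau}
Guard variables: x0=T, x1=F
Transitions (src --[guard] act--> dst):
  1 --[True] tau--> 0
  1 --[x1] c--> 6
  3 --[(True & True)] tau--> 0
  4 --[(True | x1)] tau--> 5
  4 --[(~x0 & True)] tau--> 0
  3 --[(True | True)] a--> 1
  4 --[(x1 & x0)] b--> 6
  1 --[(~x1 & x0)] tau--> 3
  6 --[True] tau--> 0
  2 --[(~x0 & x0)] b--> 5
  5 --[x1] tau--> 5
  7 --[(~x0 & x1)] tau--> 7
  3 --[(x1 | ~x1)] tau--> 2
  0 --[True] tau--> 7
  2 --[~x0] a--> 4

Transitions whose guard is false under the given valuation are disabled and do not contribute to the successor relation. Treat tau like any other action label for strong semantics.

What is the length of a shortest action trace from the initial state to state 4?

Layered search for 4:
  Layer 0: {0}
  Layer 1: {7}
4 never appears.

Answer: UNREACHABLE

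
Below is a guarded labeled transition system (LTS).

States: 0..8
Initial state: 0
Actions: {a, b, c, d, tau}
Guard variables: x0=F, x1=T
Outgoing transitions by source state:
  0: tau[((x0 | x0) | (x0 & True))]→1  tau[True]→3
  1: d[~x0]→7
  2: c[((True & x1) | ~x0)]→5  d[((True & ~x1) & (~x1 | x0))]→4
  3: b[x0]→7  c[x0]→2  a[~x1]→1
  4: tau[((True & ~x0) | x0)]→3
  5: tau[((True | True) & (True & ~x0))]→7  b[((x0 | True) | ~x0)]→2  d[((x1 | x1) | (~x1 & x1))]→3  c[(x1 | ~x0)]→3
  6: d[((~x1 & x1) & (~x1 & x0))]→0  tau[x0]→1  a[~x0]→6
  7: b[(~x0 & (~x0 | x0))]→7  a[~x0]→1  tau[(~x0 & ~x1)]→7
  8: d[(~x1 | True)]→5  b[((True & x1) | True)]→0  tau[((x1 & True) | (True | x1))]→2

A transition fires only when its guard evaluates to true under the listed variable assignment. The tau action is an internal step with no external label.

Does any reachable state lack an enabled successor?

Answer: DEADLOCK at state 3

Analysis:
R = {0,3}
  0: tau→3  [deg 1]
  3: ∅  [deadlock]
trace reaching 3: tau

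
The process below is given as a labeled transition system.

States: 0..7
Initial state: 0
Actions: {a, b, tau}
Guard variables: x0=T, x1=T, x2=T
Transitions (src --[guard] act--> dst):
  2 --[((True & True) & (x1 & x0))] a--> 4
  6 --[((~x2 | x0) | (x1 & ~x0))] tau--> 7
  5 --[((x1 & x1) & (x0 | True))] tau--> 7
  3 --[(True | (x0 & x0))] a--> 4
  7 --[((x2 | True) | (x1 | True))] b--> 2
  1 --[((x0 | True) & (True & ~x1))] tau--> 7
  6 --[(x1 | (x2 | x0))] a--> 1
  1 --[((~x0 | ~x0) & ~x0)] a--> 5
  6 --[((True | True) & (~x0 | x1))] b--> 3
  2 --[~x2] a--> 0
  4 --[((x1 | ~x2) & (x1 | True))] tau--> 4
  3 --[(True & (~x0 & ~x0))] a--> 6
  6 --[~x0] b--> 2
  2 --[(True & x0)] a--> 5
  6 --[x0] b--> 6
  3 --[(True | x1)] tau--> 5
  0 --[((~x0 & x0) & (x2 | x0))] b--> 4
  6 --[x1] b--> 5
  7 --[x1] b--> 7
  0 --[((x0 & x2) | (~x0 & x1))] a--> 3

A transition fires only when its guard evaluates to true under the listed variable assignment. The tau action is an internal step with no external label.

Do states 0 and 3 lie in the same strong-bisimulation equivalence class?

Answer: NOT BISIMILAR

Working:
Bisimulation quotient by refinement:
  P[0] = {{0,1,2,3,4,5,6,7}}
  P[1] = {{0,2},{1},{3},{4,5},{6},{7}}
  P[2] = {{0},{1},{2},{3},{4},{5},{6},{7}}
Fixed point at round 3; 8 class(es).
[0]={0}  [3]={3}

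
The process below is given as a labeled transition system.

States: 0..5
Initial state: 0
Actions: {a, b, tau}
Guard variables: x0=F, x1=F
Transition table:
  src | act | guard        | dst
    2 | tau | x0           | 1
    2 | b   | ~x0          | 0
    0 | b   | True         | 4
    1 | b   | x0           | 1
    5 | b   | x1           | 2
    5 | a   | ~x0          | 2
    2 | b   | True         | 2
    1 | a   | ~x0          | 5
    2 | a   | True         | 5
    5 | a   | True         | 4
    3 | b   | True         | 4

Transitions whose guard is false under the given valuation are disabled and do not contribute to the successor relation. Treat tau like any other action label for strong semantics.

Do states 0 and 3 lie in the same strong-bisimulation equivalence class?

Answer: BISIMILAR

Analysis:
Compute ~ classes (split until stable):
  round 0: {{0,1,2,3,4,5}}
  round 1: {{0,3},{1,5},{2},{4}}
  round 2: {{0,3},{1},{2},{4},{5}}
5 equivalence class(es) (converged in 3)
class of 0: {0,3}; class of 3: {0,3}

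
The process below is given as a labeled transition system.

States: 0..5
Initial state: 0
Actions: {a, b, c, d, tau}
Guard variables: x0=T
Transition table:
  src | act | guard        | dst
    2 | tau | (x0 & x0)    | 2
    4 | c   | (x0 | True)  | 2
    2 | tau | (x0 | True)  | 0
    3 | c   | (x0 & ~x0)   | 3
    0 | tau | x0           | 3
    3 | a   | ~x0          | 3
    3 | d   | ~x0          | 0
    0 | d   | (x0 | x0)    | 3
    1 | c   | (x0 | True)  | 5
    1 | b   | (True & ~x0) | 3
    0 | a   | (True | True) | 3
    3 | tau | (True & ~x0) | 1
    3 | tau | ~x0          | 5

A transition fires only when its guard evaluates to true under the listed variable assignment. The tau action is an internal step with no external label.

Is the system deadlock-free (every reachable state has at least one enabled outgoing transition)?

Answer: DEADLOCK at state 3

Analysis:
Reach set: {0,3}
  0: a→3  d→3  tau→3  [deg 3]
  3: ∅  [no exit]
Path to 3: tau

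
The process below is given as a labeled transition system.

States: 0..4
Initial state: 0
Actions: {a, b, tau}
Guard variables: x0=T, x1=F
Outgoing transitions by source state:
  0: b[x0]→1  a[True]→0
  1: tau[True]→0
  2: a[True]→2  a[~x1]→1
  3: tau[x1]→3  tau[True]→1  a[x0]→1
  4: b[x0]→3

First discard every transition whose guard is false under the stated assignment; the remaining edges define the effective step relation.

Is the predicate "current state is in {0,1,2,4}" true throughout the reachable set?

Inv-set: {0,1,2,4}
Reachable = {0,1}
  0: ✓
  1: ✓

Answer: INVARIANT HOLDS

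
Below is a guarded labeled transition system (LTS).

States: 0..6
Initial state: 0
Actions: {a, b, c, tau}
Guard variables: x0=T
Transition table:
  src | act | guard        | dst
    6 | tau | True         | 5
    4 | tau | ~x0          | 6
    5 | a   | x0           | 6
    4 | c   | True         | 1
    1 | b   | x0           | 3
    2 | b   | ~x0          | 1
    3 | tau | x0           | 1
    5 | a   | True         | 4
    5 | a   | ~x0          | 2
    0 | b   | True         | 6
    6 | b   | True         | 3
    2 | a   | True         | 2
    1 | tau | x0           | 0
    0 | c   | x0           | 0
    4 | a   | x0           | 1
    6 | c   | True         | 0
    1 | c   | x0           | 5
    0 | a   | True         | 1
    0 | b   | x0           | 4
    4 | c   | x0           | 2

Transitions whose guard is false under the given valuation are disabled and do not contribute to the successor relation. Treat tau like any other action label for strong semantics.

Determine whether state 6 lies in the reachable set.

Answer: REACHABLE

Analysis:
Guard filter leaves 17 enabled edge(s).
depth 0: {0}
depth 1: {1,4,6}  total {0,1,4,6}
depth 2: {2,3,5}  total {0,1,2,3,4,5,6}
Reachable = {0,1,2,3,4,5,6}
trace reaching 6: b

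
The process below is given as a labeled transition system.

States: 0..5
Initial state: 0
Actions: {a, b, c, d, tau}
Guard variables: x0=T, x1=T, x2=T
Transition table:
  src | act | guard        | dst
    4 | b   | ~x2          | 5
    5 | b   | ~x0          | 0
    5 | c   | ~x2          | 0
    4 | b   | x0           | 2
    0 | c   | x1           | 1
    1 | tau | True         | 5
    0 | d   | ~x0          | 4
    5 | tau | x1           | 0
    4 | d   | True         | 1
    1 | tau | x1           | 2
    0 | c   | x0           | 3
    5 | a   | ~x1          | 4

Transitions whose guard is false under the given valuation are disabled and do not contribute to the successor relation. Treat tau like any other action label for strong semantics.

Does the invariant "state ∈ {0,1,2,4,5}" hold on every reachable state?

Answer: INVARIANT VIOLATED at state 3

Analysis:
Inv-set: {0,1,2,4,5}
Reach set: {0,1,2,3,5}
  0: ✓
  1: ✓
  2: ✓
  3: VIOLATES
  5: ✓
reach 3 via c — violates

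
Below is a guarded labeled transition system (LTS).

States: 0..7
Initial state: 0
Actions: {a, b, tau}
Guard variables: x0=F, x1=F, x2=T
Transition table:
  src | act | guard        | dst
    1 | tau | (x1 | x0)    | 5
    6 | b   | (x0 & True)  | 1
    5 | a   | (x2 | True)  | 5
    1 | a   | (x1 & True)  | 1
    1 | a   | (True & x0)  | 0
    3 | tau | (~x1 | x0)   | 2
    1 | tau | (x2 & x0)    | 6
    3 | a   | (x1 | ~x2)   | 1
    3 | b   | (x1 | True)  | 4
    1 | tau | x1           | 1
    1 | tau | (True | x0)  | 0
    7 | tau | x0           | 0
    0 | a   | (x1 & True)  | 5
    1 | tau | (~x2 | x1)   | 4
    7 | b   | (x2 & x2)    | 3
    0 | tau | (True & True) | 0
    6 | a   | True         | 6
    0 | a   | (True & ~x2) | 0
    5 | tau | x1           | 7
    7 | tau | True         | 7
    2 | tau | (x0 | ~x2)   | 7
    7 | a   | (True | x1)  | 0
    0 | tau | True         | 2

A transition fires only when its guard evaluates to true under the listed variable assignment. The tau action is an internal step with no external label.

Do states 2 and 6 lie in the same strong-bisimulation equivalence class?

Compute ~ classes (split until stable):
  round 0: {{0,1,2,3,4,5,6,7}}
  round 1: {{0,1},{2,4},{3},{5,6},{7}}
  round 2: {{0},{1},{2,4},{3},{5,6},{7}}
Fixed point at round 3; 6 class(es).
2∈{2,4}, 6∈{5,6}

Answer: NOT BISIMILAR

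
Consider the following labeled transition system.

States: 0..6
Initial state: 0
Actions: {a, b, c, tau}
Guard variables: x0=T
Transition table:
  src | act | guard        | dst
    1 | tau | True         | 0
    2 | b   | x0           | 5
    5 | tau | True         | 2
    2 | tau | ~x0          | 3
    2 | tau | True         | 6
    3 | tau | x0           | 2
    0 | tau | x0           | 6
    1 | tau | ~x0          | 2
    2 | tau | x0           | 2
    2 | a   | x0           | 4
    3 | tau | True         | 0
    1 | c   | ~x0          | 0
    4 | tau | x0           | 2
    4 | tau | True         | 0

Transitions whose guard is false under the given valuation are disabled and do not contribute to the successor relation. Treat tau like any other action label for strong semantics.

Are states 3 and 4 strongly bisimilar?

Answer: BISIMILAR

Analysis:
Compute ~ classes (split until stable):
  P[0] = {{0,1,2,3,4,5,6}}
  P[1] = {{0,1,3,4,5},{2},{6}}
  P[2] = {{0},{1},{2},{3,4},{5},{6}}
Fixed point at round 3; 6 class(es).
class of 3: {3,4}; class of 4: {3,4}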